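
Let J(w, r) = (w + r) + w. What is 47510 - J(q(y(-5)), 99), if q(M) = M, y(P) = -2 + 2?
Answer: 47411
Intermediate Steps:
y(P) = 0
J(w, r) = r + 2*w (J(w, r) = (r + w) + w = r + 2*w)
47510 - J(q(y(-5)), 99) = 47510 - (99 + 2*0) = 47510 - (99 + 0) = 47510 - 1*99 = 47510 - 99 = 47411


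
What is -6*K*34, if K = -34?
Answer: 6936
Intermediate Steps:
-6*K*34 = -6*(-34)*34 = 204*34 = 6936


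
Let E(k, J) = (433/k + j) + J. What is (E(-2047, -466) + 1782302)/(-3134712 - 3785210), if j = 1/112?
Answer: -408510802255/1586488997408 ≈ -0.25749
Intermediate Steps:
j = 1/112 ≈ 0.0089286
E(k, J) = 1/112 + J + 433/k (E(k, J) = (433/k + 1/112) + J = (1/112 + 433/k) + J = 1/112 + J + 433/k)
(E(-2047, -466) + 1782302)/(-3134712 - 3785210) = ((1/112 - 466 + 433/(-2047)) + 1782302)/(-3134712 - 3785210) = ((1/112 - 466 + 433*(-1/2047)) + 1782302)/(-6919922) = ((1/112 - 466 - 433/2047) + 1782302)*(-1/6919922) = (-106883473/229264 + 1782302)*(-1/6919922) = (408510802255/229264)*(-1/6919922) = -408510802255/1586488997408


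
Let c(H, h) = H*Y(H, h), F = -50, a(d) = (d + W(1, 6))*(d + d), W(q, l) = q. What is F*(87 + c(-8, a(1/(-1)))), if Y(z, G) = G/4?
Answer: -4350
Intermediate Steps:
a(d) = 2*d*(1 + d) (a(d) = (d + 1)*(d + d) = (1 + d)*(2*d) = 2*d*(1 + d))
Y(z, G) = G/4 (Y(z, G) = G*(¼) = G/4)
c(H, h) = H*h/4 (c(H, h) = H*(h/4) = H*h/4)
F*(87 + c(-8, a(1/(-1)))) = -50*(87 + (¼)*(-8)*(2*(1 + 1/(-1))/(-1))) = -50*(87 + (¼)*(-8)*(2*(-1)*(1 - 1))) = -50*(87 + (¼)*(-8)*(2*(-1)*0)) = -50*(87 + (¼)*(-8)*0) = -50*(87 + 0) = -50*87 = -4350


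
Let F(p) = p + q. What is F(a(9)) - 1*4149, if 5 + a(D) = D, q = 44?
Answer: -4101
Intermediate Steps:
a(D) = -5 + D
F(p) = 44 + p (F(p) = p + 44 = 44 + p)
F(a(9)) - 1*4149 = (44 + (-5 + 9)) - 1*4149 = (44 + 4) - 4149 = 48 - 4149 = -4101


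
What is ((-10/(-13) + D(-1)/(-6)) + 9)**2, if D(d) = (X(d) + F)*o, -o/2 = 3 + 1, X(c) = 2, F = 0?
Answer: 235225/1521 ≈ 154.65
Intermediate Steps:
o = -8 (o = -2*(3 + 1) = -2*4 = -8)
D(d) = -16 (D(d) = (2 + 0)*(-8) = 2*(-8) = -16)
((-10/(-13) + D(-1)/(-6)) + 9)**2 = ((-10/(-13) - 16/(-6)) + 9)**2 = ((-10*(-1/13) - 16*(-1/6)) + 9)**2 = ((10/13 + 8/3) + 9)**2 = (134/39 + 9)**2 = (485/39)**2 = 235225/1521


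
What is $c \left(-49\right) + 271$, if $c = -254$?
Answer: $12717$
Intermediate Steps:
$c \left(-49\right) + 271 = \left(-254\right) \left(-49\right) + 271 = 12446 + 271 = 12717$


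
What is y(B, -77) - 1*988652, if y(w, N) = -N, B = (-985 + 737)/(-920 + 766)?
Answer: -988575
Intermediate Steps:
B = 124/77 (B = -248/(-154) = -248*(-1/154) = 124/77 ≈ 1.6104)
y(B, -77) - 1*988652 = -1*(-77) - 1*988652 = 77 - 988652 = -988575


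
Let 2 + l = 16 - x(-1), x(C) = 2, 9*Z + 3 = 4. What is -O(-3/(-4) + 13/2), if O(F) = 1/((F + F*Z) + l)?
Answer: -18/361 ≈ -0.049861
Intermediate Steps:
Z = 1/9 (Z = -1/3 + (1/9)*4 = -1/3 + 4/9 = 1/9 ≈ 0.11111)
l = 12 (l = -2 + (16 - 1*2) = -2 + (16 - 2) = -2 + 14 = 12)
O(F) = 1/(12 + 10*F/9) (O(F) = 1/((F + F*(1/9)) + 12) = 1/((F + F/9) + 12) = 1/(10*F/9 + 12) = 1/(12 + 10*F/9))
-O(-3/(-4) + 13/2) = -9/(2*(54 + 5*(-3/(-4) + 13/2))) = -9/(2*(54 + 5*(-3*(-1/4) + 13*(1/2)))) = -9/(2*(54 + 5*(3/4 + 13/2))) = -9/(2*(54 + 5*(29/4))) = -9/(2*(54 + 145/4)) = -9/(2*361/4) = -9*4/(2*361) = -1*18/361 = -18/361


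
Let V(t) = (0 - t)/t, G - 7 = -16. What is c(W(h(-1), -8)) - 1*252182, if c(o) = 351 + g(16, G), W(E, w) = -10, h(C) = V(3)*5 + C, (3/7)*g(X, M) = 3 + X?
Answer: -755360/3 ≈ -2.5179e+5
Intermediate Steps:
G = -9 (G = 7 - 16 = -9)
V(t) = -1 (V(t) = (-t)/t = -1)
g(X, M) = 7 + 7*X/3 (g(X, M) = 7*(3 + X)/3 = 7 + 7*X/3)
h(C) = -5 + C (h(C) = -1*5 + C = -5 + C)
c(o) = 1186/3 (c(o) = 351 + (7 + (7/3)*16) = 351 + (7 + 112/3) = 351 + 133/3 = 1186/3)
c(W(h(-1), -8)) - 1*252182 = 1186/3 - 1*252182 = 1186/3 - 252182 = -755360/3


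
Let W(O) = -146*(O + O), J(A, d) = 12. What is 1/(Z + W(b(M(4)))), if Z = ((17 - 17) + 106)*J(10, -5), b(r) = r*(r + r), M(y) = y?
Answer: -1/8072 ≈ -0.00012388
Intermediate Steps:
b(r) = 2*r² (b(r) = r*(2*r) = 2*r²)
W(O) = -292*O
Z = 1272 (Z = ((17 - 17) + 106)*12 = (0 + 106)*12 = 106*12 = 1272)
1/(Z + W(b(M(4)))) = 1/(1272 - 584*4²) = 1/(1272 - 584*16) = 1/(1272 - 292*32) = 1/(1272 - 9344) = 1/(-8072) = -1/8072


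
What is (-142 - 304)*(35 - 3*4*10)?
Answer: 37910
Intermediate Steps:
(-142 - 304)*(35 - 3*4*10) = -446*(35 - 12*10) = -446*(35 - 120) = -446*(-85) = 37910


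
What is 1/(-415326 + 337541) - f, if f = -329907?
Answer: 25661815994/77785 ≈ 3.2991e+5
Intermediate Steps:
1/(-415326 + 337541) - f = 1/(-415326 + 337541) - 1*(-329907) = 1/(-77785) + 329907 = -1/77785 + 329907 = 25661815994/77785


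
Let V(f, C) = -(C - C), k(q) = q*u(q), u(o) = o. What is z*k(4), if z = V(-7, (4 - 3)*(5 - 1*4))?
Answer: 0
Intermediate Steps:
k(q) = q² (k(q) = q*q = q²)
V(f, C) = 0 (V(f, C) = -1*0 = 0)
z = 0
z*k(4) = 0*4² = 0*16 = 0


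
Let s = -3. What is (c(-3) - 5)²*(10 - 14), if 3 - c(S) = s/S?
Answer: -36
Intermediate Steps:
c(S) = 3 + 3/S (c(S) = 3 - (-3)/S = 3 + 3/S)
(c(-3) - 5)²*(10 - 14) = ((3 + 3/(-3)) - 5)²*(10 - 14) = ((3 + 3*(-⅓)) - 5)²*(-4) = ((3 - 1) - 5)²*(-4) = (2 - 5)²*(-4) = (-3)²*(-4) = 9*(-4) = -36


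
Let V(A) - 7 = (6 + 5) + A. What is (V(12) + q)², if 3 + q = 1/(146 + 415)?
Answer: 229461904/314721 ≈ 729.10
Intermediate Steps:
V(A) = 18 + A (V(A) = 7 + ((6 + 5) + A) = 7 + (11 + A) = 18 + A)
q = -1682/561 (q = -3 + 1/(146 + 415) = -3 + 1/561 = -1682/561 ≈ -2.9982)
(V(12) + q)² = ((18 + 12) - 1682/561)² = (30 - 1682/561)² = (15148/561)² = 229461904/314721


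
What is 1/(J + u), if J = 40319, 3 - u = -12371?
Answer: 1/52693 ≈ 1.8978e-5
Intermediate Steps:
u = 12374 (u = 3 - 1*(-12371) = 3 + 12371 = 12374)
1/(J + u) = 1/(40319 + 12374) = 1/52693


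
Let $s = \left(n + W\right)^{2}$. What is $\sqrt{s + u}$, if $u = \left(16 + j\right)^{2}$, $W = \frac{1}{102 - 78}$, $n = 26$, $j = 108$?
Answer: $\frac{\sqrt{9247201}}{24} \approx 126.71$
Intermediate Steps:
$W = \frac{1}{24} \approx 0.041667$
$u = 15376$ ($u = \left(16 + 108\right)^{2} = 124^{2} = 15376$)
$s = \frac{390625}{576}$ ($s = \left(26 + \frac{1}{24}\right)^{2} = \left(\frac{625}{24}\right)^{2} = \frac{390625}{576} \approx 678.17$)
$\sqrt{s + u} = \sqrt{\frac{390625}{576} + 15376} = \sqrt{\frac{9247201}{576}} = \frac{\sqrt{9247201}}{24}$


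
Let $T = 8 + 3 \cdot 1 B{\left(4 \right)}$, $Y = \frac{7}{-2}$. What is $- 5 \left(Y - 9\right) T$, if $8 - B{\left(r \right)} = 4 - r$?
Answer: $2000$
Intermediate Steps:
$B{\left(r \right)} = 4 + r$ ($B{\left(r \right)} = 8 - \left(4 - r\right) = 8 + \left(-4 + r\right) = 4 + r$)
$Y = - \frac{7}{2}$ ($Y = 7 \left(- \frac{1}{2}\right) = - \frac{7}{2} \approx -3.5$)
$T = 32$ ($T = 8 + 3 \cdot 1 \left(4 + 4\right) = 8 + 3 \cdot 8 = 8 + 24 = 32$)
$- 5 \left(Y - 9\right) T = - 5 \left(- \frac{7}{2} - 9\right) 32 = \left(-5\right) \left(- \frac{25}{2}\right) 32 = \frac{125}{2} \cdot 32 = 2000$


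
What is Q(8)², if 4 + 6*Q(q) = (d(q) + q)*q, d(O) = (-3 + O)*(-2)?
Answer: 100/9 ≈ 11.111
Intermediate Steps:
d(O) = 6 - 2*O
Q(q) = -⅔ + q*(6 - q)/6 (Q(q) = -⅔ + (((6 - 2*q) + q)*q)/6 = -⅔ + ((6 - q)*q)/6 = -⅔ + (q*(6 - q))/6 = -⅔ + q*(6 - q)/6)
Q(8)² = (-⅔ + 8 - ⅙*8²)² = (-⅔ + 8 - ⅙*64)² = (-⅔ + 8 - 32/3)² = (-10/3)² = 100/9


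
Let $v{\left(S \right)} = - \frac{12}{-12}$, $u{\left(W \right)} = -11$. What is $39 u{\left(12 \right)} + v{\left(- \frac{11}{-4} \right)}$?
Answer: $-428$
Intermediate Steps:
$v{\left(S \right)} = 1$ ($v{\left(S \right)} = \left(-12\right) \left(- \frac{1}{12}\right) = 1$)
$39 u{\left(12 \right)} + v{\left(- \frac{11}{-4} \right)} = 39 \left(-11\right) + 1 = -429 + 1 = -428$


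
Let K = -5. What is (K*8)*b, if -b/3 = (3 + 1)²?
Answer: 1920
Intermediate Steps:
b = -48 (b = -3*(3 + 1)² = -3*4² = -3*16 = -48)
(K*8)*b = -5*8*(-48) = -40*(-48) = 1920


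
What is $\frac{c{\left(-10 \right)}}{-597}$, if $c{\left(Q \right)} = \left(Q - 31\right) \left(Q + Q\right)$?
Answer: $- \frac{820}{597} \approx -1.3735$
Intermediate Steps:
$c{\left(Q \right)} = 2 Q \left(-31 + Q\right)$ ($c{\left(Q \right)} = \left(-31 + Q\right) 2 Q = 2 Q \left(-31 + Q\right)$)
$\frac{c{\left(-10 \right)}}{-597} = \frac{2 \left(-10\right) \left(-31 - 10\right)}{-597} = 2 \left(-10\right) \left(-41\right) \left(- \frac{1}{597}\right) = 820 \left(- \frac{1}{597}\right) = - \frac{820}{597}$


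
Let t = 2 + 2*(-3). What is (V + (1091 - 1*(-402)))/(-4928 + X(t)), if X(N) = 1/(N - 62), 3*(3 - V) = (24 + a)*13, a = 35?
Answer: -81862/325249 ≈ -0.25169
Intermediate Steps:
V = -758/3 (V = 3 - (24 + 35)*13/3 = 3 - 59*13/3 = 3 - 1/3*767 = 3 - 767/3 = -758/3 ≈ -252.67)
t = -4 (t = 2 - 6 = -4)
X(N) = 1/(-62 + N)
(V + (1091 - 1*(-402)))/(-4928 + X(t)) = (-758/3 + (1091 - 1*(-402)))/(-4928 + 1/(-62 - 4)) = (-758/3 + (1091 + 402))/(-4928 + 1/(-66)) = (-758/3 + 1493)/(-4928 - 1/66) = 3721/(3*(-325249/66)) = (3721/3)*(-66/325249) = -81862/325249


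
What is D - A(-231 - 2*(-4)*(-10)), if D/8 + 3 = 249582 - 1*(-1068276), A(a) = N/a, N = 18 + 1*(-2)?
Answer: 3278823256/311 ≈ 1.0543e+7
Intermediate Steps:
N = 16 (N = 18 - 2 = 16)
A(a) = 16/a
D = 10542840 (D = -24 + 8*(249582 - 1*(-1068276)) = -24 + 8*(249582 + 1068276) = -24 + 8*1317858 = -24 + 10542864 = 10542840)
D - A(-231 - 2*(-4)*(-10)) = 10542840 - 16/(-231 - 2*(-4)*(-10)) = 10542840 - 16/(-231 + 8*(-10)) = 10542840 - 16/(-231 - 80) = 10542840 - 16/(-311) = 10542840 - 16*(-1)/311 = 10542840 - 1*(-16/311) = 10542840 + 16/311 = 3278823256/311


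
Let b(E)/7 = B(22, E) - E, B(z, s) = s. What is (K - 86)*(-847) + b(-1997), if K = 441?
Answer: -300685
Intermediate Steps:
b(E) = 0 (b(E) = 7*(E - E) = 7*0 = 0)
(K - 86)*(-847) + b(-1997) = (441 - 86)*(-847) + 0 = 355*(-847) + 0 = -300685 + 0 = -300685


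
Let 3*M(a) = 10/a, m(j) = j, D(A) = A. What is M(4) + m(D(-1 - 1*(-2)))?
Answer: 11/6 ≈ 1.8333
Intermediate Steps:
M(a) = 10/(3*a) (M(a) = (10/a)/3 = 10/(3*a))
M(4) + m(D(-1 - 1*(-2))) = (10/3)/4 + (-1 - 1*(-2)) = (10/3)*(1/4) + (-1 + 2) = 5/6 + 1 = 11/6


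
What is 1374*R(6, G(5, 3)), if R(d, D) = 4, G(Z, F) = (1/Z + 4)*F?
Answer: 5496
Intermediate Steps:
G(Z, F) = F*(4 + 1/Z) (G(Z, F) = (4 + 1/Z)*F = F*(4 + 1/Z))
1374*R(6, G(5, 3)) = 1374*4 = 5496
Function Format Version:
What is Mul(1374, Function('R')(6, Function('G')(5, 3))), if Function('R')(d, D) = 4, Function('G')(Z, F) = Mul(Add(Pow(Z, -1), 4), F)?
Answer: 5496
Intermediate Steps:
Function('G')(Z, F) = Mul(F, Add(4, Pow(Z, -1))) (Function('G')(Z, F) = Mul(Add(4, Pow(Z, -1)), F) = Mul(F, Add(4, Pow(Z, -1))))
Mul(1374, Function('R')(6, Function('G')(5, 3))) = Mul(1374, 4) = 5496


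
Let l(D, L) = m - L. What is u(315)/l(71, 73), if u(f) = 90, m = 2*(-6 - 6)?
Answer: -90/97 ≈ -0.92784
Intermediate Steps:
m = -24 (m = 2*(-12) = -24)
l(D, L) = -24 - L
u(315)/l(71, 73) = 90/(-24 - 1*73) = 90/(-24 - 73) = 90/(-97) = 90*(-1/97) = -90/97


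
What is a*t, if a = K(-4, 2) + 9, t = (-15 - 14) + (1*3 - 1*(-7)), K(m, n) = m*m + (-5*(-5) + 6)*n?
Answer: -1653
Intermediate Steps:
K(m, n) = m**2 + 31*n (K(m, n) = m**2 + (25 + 6)*n = m**2 + 31*n)
t = -19 (t = -29 + (3 + 7) = -29 + 10 = -19)
a = 87 (a = ((-4)**2 + 31*2) + 9 = (16 + 62) + 9 = 78 + 9 = 87)
a*t = 87*(-19) = -1653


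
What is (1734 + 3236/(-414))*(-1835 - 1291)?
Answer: -372327440/69 ≈ -5.3960e+6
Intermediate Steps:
(1734 + 3236/(-414))*(-1835 - 1291) = (1734 + 3236*(-1/414))*(-3126) = (1734 - 1618/207)*(-3126) = (357320/207)*(-3126) = -372327440/69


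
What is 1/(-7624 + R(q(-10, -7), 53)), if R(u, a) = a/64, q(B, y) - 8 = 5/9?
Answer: -64/487883 ≈ -0.00013118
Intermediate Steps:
q(B, y) = 77/9 (q(B, y) = 8 + 5/9 = 77/9)
R(u, a) = a/64 (R(u, a) = a*(1/64) = a/64)
1/(-7624 + R(q(-10, -7), 53)) = 1/(-7624 + (1/64)*53) = 1/(-7624 + 53/64) = 1/(-487883/64) = -64/487883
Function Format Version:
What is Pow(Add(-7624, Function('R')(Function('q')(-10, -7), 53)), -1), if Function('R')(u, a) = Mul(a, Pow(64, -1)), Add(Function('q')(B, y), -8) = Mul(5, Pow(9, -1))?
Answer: Rational(-64, 487883) ≈ -0.00013118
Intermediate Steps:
Function('q')(B, y) = Rational(77, 9) (Function('q')(B, y) = Add(8, Mul(5, Pow(9, -1))) = Add(8, Mul(5, Rational(1, 9))) = Add(8, Rational(5, 9)) = Rational(77, 9))
Function('R')(u, a) = Mul(Rational(1, 64), a) (Function('R')(u, a) = Mul(a, Rational(1, 64)) = Mul(Rational(1, 64), a))
Pow(Add(-7624, Function('R')(Function('q')(-10, -7), 53)), -1) = Pow(Add(-7624, Mul(Rational(1, 64), 53)), -1) = Pow(Add(-7624, Rational(53, 64)), -1) = Pow(Rational(-487883, 64), -1) = Rational(-64, 487883)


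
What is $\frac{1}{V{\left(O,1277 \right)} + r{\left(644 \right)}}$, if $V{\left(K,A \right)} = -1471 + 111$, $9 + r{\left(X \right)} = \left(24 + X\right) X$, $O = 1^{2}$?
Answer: $\frac{1}{428823} \approx 2.332 \cdot 10^{-6}$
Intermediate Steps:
$O = 1$
$r{\left(X \right)} = -9 + X \left(24 + X\right)$ ($r{\left(X \right)} = -9 + \left(24 + X\right) X = -9 + X \left(24 + X\right)$)
$V{\left(K,A \right)} = -1360$
$\frac{1}{V{\left(O,1277 \right)} + r{\left(644 \right)}} = \frac{1}{-1360 + \left(-9 + 644^{2} + 24 \cdot 644\right)} = \frac{1}{-1360 + \left(-9 + 414736 + 15456\right)} = \frac{1}{-1360 + 430183} = \frac{1}{428823}$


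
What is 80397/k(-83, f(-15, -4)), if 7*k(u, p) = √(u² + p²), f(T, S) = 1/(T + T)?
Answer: 16883370*√6200101/6200101 ≈ 6780.5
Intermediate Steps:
f(T, S) = 1/(2*T)
k(u, p) = √(p² + u²)/7 (k(u, p) = √(u² + p²)/7 = √(p² + u²)/7)
80397/k(-83, f(-15, -4)) = 80397/((√(((½)/(-15))² + (-83)²)/7)) = 80397/((√(((½)*(-1/15))² + 6889)/7)) = 80397/((√((-1/30)² + 6889)/7)) = 80397/((√(1/900 + 6889)/7)) = 80397/((√(6200101/900)/7)) = 80397/(((√6200101/30)/7)) = 80397/((√6200101/210)) = 80397*(210*√6200101/6200101) = 16883370*√6200101/6200101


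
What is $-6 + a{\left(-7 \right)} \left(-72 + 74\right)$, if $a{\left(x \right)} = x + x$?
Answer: $-34$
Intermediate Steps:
$a{\left(x \right)} = 2 x$
$-6 + a{\left(-7 \right)} \left(-72 + 74\right) = -6 + 2 \left(-7\right) \left(-72 + 74\right) = -6 - 28 = -34$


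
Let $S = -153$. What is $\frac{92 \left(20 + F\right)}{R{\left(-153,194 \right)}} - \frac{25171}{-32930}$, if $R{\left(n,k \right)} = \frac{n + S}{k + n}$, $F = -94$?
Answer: $\frac{4599693683}{5038290} \approx 912.95$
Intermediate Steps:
$R{\left(n,k \right)} = \frac{-153 + n}{k + n}$ ($R{\left(n,k \right)} = \frac{n - 153}{k + n} = \frac{-153 + n}{k + n}$)
$\frac{92 \left(20 + F\right)}{R{\left(-153,194 \right)}} - \frac{25171}{-32930} = \frac{92 \left(20 - 94\right)}{\frac{1}{194 - 153} \left(-153 - 153\right)} - \frac{25171}{-32930} = \frac{92 \left(-74\right)}{\frac{1}{41} \left(-306\right)} - - \frac{25171}{32930} = - \frac{6808}{\frac{1}{41} \left(-306\right)} + \frac{25171}{32930} = - \frac{6808}{- \frac{306}{41}} + \frac{25171}{32930} = \left(-6808\right) \left(- \frac{41}{306}\right) + \frac{25171}{32930} = \frac{139564}{153} + \frac{25171}{32930} = \frac{4599693683}{5038290}$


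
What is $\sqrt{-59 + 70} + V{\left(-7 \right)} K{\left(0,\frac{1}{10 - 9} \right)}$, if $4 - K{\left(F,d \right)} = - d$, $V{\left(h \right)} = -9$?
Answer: $-45 + \sqrt{11} \approx -41.683$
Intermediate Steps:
$K{\left(F,d \right)} = 4 + d$ ($K{\left(F,d \right)} = 4 - - d = 4 + d$)
$\sqrt{-59 + 70} + V{\left(-7 \right)} K{\left(0,\frac{1}{10 - 9} \right)} = \sqrt{-59 + 70} - 9 \left(4 + \frac{1}{10 - 9}\right) = \sqrt{11} - 9 \left(4 + 1^{-1}\right) = \sqrt{11} - 9 \left(4 + 1\right) = \sqrt{11} - 45 = -45 + \sqrt{11}$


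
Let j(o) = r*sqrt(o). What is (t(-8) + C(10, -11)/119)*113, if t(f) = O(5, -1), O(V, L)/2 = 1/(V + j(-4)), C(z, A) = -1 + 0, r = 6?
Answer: 115373/20111 - 2712*I/169 ≈ 5.7368 - 16.047*I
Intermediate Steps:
C(z, A) = -1
j(o) = 6*sqrt(o)
O(V, L) = 2/(V + 12*I) (O(V, L) = 2/(V + 6*sqrt(-4)) = 2/(V + 6*(2*I)) = 2/(V + 12*I))
t(f) = 2*(5 - 12*I)/169 (t(f) = 2/(5 + 12*I) = 2*((5 - 12*I)/169) = 2*(5 - 12*I)/169)
(t(-8) + C(10, -11)/119)*113 = ((10/169 - 24*I/169) - 1/119)*113 = (1021/20111 - 24*I/169)*113 = 115373/20111 - 2712*I/169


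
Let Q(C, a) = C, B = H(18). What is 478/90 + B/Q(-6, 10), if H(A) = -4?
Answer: 269/45 ≈ 5.9778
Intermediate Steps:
B = -4
478/90 + B/Q(-6, 10) = 478/90 - 4/(-6) = 478*(1/90) - 4*(-1/6) = 239/45 + 2/3 = 269/45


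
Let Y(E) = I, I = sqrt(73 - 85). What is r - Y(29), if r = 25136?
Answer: 25136 - 2*I*sqrt(3) ≈ 25136.0 - 3.4641*I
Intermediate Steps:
I = 2*I*sqrt(3) (I = sqrt(-12) = 2*I*sqrt(3) ≈ 3.4641*I)
Y(E) = 2*I*sqrt(3)
r - Y(29) = 25136 - 2*I*sqrt(3)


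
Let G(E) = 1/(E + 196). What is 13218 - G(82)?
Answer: 3674603/278 ≈ 13218.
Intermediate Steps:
G(E) = 1/(196 + E)
13218 - G(82) = 13218 - 1/(196 + 82) = 13218 - 1/278 = 3674603/278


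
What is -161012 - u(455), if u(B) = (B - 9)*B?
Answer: -363942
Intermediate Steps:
u(B) = B*(-9 + B) (u(B) = (-9 + B)*B = B*(-9 + B))
-161012 - u(455) = -161012 - 455*(-9 + 455) = -161012 - 455*446 = -161012 - 1*202930 = -161012 - 202930 = -363942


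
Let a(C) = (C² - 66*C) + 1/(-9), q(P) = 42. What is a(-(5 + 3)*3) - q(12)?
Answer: 19061/9 ≈ 2117.9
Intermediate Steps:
a(C) = -⅑ + C² - 66*C (a(C) = (C² - 66*C) - ⅑ = -⅑ + C² - 66*C)
a(-(5 + 3)*3) - q(12) = (-⅑ + (-(5 + 3)*3)² - (-66)*(5 + 3)*3) - 1*42 = (-⅑ + (-8*3)² - (-66)*8*3) - 42 = (-⅑ + (-1*24)² - (-66)*24) - 42 = (-⅑ + (-24)² - 66*(-24)) - 42 = (-⅑ + 576 + 1584) - 42 = 19439/9 - 42 = 19061/9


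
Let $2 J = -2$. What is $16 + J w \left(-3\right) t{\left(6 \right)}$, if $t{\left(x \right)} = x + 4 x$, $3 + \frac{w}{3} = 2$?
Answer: $-254$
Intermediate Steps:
$w = -3$ ($w = -9 + 3 \cdot 2 = -9 + 6 = -3$)
$J = -1$ ($J = \frac{1}{2} \left(-2\right) = -1$)
$t{\left(x \right)} = 5 x$
$16 + J w \left(-3\right) t{\left(6 \right)} = 16 + \left(-1\right) \left(-3\right) \left(-3\right) 5 \cdot 6 = 16 + 3 \left(-3\right) 30 = 16 - 270 = -254$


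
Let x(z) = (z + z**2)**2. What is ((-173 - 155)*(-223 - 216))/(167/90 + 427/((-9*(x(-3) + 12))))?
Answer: 311022720/1873 ≈ 1.6606e+5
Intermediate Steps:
((-173 - 155)*(-223 - 216))/(167/90 + 427/((-9*(x(-3) + 12)))) = ((-173 - 155)*(-223 - 216))/(167/90 + 427/((-9*((-3)**2*(1 - 3)**2 + 12)))) = (-328*(-439))/(167*(1/90) + 427/((-9*(9*(-2)**2 + 12)))) = 143992/(167/90 + 427/((-9*(9*4 + 12)))) = 143992/(167/90 + 427/((-9*(36 + 12)))) = 143992/(167/90 + 427/((-9*48))) = 143992/(167/90 + 427/(-432)) = 143992/(167/90 + 427*(-1/432)) = 143992/(167/90 - 427/432) = 143992/(1873/2160) = 143992*(2160/1873) = 311022720/1873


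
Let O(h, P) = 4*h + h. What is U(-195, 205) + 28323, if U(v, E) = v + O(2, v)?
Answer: 28138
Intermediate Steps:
O(h, P) = 5*h
U(v, E) = 10 + v (U(v, E) = v + 5*2 = v + 10 = 10 + v)
U(-195, 205) + 28323 = (10 - 195) + 28323 = -185 + 28323 = 28138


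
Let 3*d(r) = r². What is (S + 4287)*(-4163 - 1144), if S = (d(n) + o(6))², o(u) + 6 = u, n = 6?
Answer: -23515317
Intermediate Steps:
o(u) = -6 + u
d(r) = r²/3
S = 144 (S = ((⅓)*6² + (-6 + 6))² = ((⅓)*36 + 0)² = (12 + 0)² = 12² = 144)
(S + 4287)*(-4163 - 1144) = (144 + 4287)*(-4163 - 1144) = 4431*(-5307) = -23515317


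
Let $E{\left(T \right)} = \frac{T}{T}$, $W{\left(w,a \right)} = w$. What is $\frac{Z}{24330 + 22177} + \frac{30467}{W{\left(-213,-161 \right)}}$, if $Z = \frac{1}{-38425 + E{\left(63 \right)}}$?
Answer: $- \frac{18148023673423}{126875932728} \approx -143.04$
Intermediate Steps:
$E{\left(T \right)} = 1$
$Z = - \frac{1}{38424}$ ($Z = \frac{1}{-38425 + 1} = \frac{1}{-38424} = - \frac{1}{38424} \approx -2.6025 \cdot 10^{-5}$)
$\frac{Z}{24330 + 22177} + \frac{30467}{W{\left(-213,-161 \right)}} = - \frac{1}{38424 \left(24330 + 22177\right)} + \frac{30467}{-213} = - \frac{1}{38424 \cdot 46507} + 30467 \left(- \frac{1}{213}\right) = \left(- \frac{1}{38424}\right) \frac{1}{46507} - \frac{30467}{213} = - \frac{1}{1786984968} - \frac{30467}{213} = - \frac{18148023673423}{126875932728}$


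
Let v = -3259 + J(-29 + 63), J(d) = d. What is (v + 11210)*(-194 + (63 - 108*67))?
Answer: -58825495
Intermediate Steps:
v = -3225 (v = -3259 + (-29 + 63) = -3259 + 34 = -3225)
(v + 11210)*(-194 + (63 - 108*67)) = (-3225 + 11210)*(-194 + (63 - 108*67)) = 7985*(-194 + (63 - 7236)) = 7985*(-194 - 7173) = 7985*(-7367) = -58825495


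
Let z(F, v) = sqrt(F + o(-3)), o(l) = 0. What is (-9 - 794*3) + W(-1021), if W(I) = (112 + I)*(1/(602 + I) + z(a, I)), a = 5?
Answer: -1000920/419 - 909*sqrt(5) ≈ -4421.4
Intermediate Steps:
z(F, v) = sqrt(F) (z(F, v) = sqrt(F + 0) = sqrt(F))
W(I) = (112 + I)*(sqrt(5) + 1/(602 + I)) (W(I) = (112 + I)*(1/(602 + I) + sqrt(5)) = (112 + I)*(sqrt(5) + 1/(602 + I)))
(-9 - 794*3) + W(-1021) = (-9 - 794*3) + (112 - 1021 + 67424*sqrt(5) + sqrt(5)*(-1021)**2 + 714*(-1021)*sqrt(5))/(602 - 1021) = (-9 - 2382) + (112 - 1021 + 67424*sqrt(5) + sqrt(5)*1042441 - 728994*sqrt(5))/(-419) = -2391 - (112 - 1021 + 67424*sqrt(5) + 1042441*sqrt(5) - 728994*sqrt(5))/419 = -2391 - (-909 + 380871*sqrt(5))/419 = -2391 + (909/419 - 909*sqrt(5)) = -1000920/419 - 909*sqrt(5)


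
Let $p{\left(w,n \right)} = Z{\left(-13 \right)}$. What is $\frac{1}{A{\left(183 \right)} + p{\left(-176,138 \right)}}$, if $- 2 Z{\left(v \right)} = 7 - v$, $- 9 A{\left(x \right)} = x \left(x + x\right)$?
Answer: $- \frac{1}{7452} \approx -0.00013419$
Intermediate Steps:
$A{\left(x \right)} = - \frac{2 x^{2}}{9}$ ($A{\left(x \right)} = - \frac{x \left(x + x\right)}{9} = - \frac{x 2 x}{9} = - \frac{2 x^{2}}{9}$)
$Z{\left(v \right)} = - \frac{7}{2} + \frac{v}{2}$ ($Z{\left(v \right)} = - \frac{7 - v}{2} = - \frac{7}{2} + \frac{v}{2}$)
$p{\left(w,n \right)} = -10$ ($p{\left(w,n \right)} = - \frac{7}{2} + \frac{1}{2} \left(-13\right) = - \frac{7}{2} - \frac{13}{2} = -10$)
$\frac{1}{A{\left(183 \right)} + p{\left(-176,138 \right)}} = \frac{1}{- \frac{2 \cdot 183^{2}}{9} - 10} = \frac{1}{\left(- \frac{2}{9}\right) 33489 - 10} = \frac{1}{-7442 - 10} = \frac{1}{-7452} = - \frac{1}{7452}$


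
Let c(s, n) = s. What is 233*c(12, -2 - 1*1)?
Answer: 2796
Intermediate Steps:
233*c(12, -2 - 1*1) = 233*12 = 2796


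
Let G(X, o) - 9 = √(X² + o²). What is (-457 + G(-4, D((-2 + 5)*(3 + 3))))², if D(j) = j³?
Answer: 34212944 - 3584*√2125765 ≈ 2.8987e+7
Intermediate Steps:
G(X, o) = 9 + √(X² + o²)
(-457 + G(-4, D((-2 + 5)*(3 + 3))))² = (-457 + (9 + √((-4)² + (((-2 + 5)*(3 + 3))³)²)))² = (-457 + (9 + √(16 + ((3*6)³)²)))² = (-457 + (9 + √(16 + (18³)²)))² = (-457 + (9 + √(16 + 5832²)))² = (-457 + (9 + √(16 + 34012224)))² = (-457 + (9 + √34012240))² = (-457 + (9 + 4*√2125765))² = (-448 + 4*√2125765)²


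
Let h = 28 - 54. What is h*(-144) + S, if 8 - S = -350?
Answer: 4102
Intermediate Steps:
S = 358 (S = 8 - 1*(-350) = 8 + 350 = 358)
h = -26
h*(-144) + S = -26*(-144) + 358 = 3744 + 358 = 4102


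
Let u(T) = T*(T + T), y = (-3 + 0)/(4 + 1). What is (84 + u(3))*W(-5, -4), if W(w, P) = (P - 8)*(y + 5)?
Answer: -26928/5 ≈ -5385.6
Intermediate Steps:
y = -3/5 ≈ -0.60000
u(T) = 2*T**2 (u(T) = T*(2*T) = 2*T**2)
W(w, P) = -176/5 + 22*P/5 (W(w, P) = (P - 8)*(-3/5 + 5) = (-8 + P)*(22/5) = -176/5 + 22*P/5)
(84 + u(3))*W(-5, -4) = (84 + 2*3**2)*(-176/5 + (22/5)*(-4)) = (84 + 2*9)*(-176/5 - 88/5) = (84 + 18)*(-264/5) = 102*(-264/5) = -26928/5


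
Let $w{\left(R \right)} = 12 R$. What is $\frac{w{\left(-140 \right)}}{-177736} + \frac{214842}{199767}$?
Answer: $\frac{1605031928}{1479407813} \approx 1.0849$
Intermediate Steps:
$\frac{w{\left(-140 \right)}}{-177736} + \frac{214842}{199767} = \frac{12 \left(-140\right)}{-177736} + \frac{214842}{199767} = \left(-1680\right) \left(- \frac{1}{177736}\right) + 214842 \cdot \frac{1}{199767} = \frac{210}{22217} + \frac{71614}{66589} = \frac{1605031928}{1479407813}$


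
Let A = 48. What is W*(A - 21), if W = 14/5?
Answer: 378/5 ≈ 75.600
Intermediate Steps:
W = 14/5 (W = 14*(⅕) = 14/5 ≈ 2.8000)
W*(A - 21) = 14*(48 - 21)/5 = (14/5)*27 = 378/5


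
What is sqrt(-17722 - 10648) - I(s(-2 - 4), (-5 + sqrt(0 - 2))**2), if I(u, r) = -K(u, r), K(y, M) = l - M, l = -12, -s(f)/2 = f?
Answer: -35 + I*sqrt(28370) + 10*I*sqrt(2) ≈ -35.0 + 182.58*I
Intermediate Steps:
s(f) = -2*f
K(y, M) = -12 - M
I(u, r) = 12 + r (I(u, r) = -(-12 - r) = 12 + r)
sqrt(-17722 - 10648) - I(s(-2 - 4), (-5 + sqrt(0 - 2))**2) = sqrt(-17722 - 10648) - (12 + (-5 + sqrt(0 - 2))**2) = sqrt(-28370) - (12 + (-5 + sqrt(-2))**2) = I*sqrt(28370) - (12 + (-5 + I*sqrt(2))**2) = I*sqrt(28370) + (-12 - (-5 + I*sqrt(2))**2) = -12 - (-5 + I*sqrt(2))**2 + I*sqrt(28370)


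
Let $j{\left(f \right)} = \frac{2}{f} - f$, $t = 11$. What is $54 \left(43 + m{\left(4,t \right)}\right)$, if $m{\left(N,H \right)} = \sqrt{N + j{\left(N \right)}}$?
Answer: $2322 + 27 \sqrt{2} \approx 2360.2$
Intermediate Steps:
$j{\left(f \right)} = - f + \frac{2}{f}$
$m{\left(N,H \right)} = \sqrt{2} \sqrt{\frac{1}{N}}$ ($m{\left(N,H \right)} = \sqrt{N - \left(N - \frac{2}{N}\right)} = \sqrt{\frac{2}{N}} = \sqrt{2} \sqrt{\frac{1}{N}}$)
$54 \left(43 + m{\left(4,t \right)}\right) = 54 \left(43 + \sqrt{2} \sqrt{\frac{1}{4}}\right) = 54 \left(43 + \frac{\sqrt{2}}{2}\right) = 2322 + 27 \sqrt{2}$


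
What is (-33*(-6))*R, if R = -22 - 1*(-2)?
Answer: -3960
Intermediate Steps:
R = -20 (R = -22 + 2 = -20)
(-33*(-6))*R = -33*(-6)*(-20) = 198*(-20) = -3960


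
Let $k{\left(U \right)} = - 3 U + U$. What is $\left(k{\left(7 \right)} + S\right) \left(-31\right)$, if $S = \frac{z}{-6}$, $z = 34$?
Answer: $\frac{1829}{3} \approx 609.67$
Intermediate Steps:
$k{\left(U \right)} = - 2 U$
$S = - \frac{17}{3}$ ($S = \frac{34}{-6} = 34 \left(- \frac{1}{6}\right) = - \frac{17}{3} \approx -5.6667$)
$\left(k{\left(7 \right)} + S\right) \left(-31\right) = \left(\left(-2\right) 7 - \frac{17}{3}\right) \left(-31\right) = \left(-14 - \frac{17}{3}\right) \left(-31\right) = \left(- \frac{59}{3}\right) \left(-31\right) = \frac{1829}{3}$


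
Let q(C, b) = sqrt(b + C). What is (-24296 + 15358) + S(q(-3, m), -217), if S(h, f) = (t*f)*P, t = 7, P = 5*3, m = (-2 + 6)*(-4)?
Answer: -31723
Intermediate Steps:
m = -16 (m = 4*(-4) = -16)
P = 15
q(C, b) = sqrt(C + b)
S(h, f) = 105*f (S(h, f) = (7*f)*15 = 105*f)
(-24296 + 15358) + S(q(-3, m), -217) = (-24296 + 15358) + 105*(-217) = -8938 - 22785 = -31723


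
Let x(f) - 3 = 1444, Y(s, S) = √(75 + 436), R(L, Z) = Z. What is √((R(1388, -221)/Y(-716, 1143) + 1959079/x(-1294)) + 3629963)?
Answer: √(1985377117807531980 - 236455944179*√511)/739417 ≈ 1905.6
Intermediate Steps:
Y(s, S) = √511
x(f) = 1447 (x(f) = 3 + 1444 = 1447)
√((R(1388, -221)/Y(-716, 1143) + 1959079/x(-1294)) + 3629963) = √((-221*√511/511 + 1959079/1447) + 3629963) = √((1959079/1447 - 221*√511/511) + 3629963) = √(5254515540/1447 - 221*√511/511)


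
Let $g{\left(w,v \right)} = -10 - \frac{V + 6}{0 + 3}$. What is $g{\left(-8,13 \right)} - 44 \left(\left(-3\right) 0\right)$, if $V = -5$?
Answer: $- \frac{31}{3} \approx -10.333$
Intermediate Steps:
$g{\left(w,v \right)} = - \frac{31}{3}$ ($g{\left(w,v \right)} = -10 - \frac{-5 + 6}{0 + 3} = -10 - 1 \cdot \frac{1}{3} = -10 - \frac{1}{3} = - \frac{31}{3}$)
$g{\left(-8,13 \right)} - 44 \left(\left(-3\right) 0\right) = - \frac{31}{3} - 44 \left(\left(-3\right) 0\right) = - \frac{31}{3} - 44 \cdot 0 = - \frac{31}{3} - 0 = - \frac{31}{3} + 0 = - \frac{31}{3}$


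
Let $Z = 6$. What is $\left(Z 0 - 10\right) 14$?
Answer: $-140$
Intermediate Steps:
$\left(Z 0 - 10\right) 14 = \left(6 \cdot 0 - 10\right) 14 = \left(0 - 10\right) 14 = \left(-10\right) 14 = -140$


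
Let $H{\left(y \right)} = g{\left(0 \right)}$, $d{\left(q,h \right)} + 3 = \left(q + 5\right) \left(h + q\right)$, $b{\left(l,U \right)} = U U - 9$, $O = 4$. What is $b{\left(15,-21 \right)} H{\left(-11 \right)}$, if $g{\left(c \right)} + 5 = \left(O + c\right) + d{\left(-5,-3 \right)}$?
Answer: $-1728$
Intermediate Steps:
$b{\left(l,U \right)} = -9 + U^{2}$ ($b{\left(l,U \right)} = U^{2} - 9 = -9 + U^{2}$)
$d{\left(q,h \right)} = -3 + \left(5 + q\right) \left(h + q\right)$ ($d{\left(q,h \right)} = -3 + \left(q + 5\right) \left(h + q\right) = -3 + \left(5 + q\right) \left(h + q\right)$)
$g{\left(c \right)} = -4 + c$ ($g{\left(c \right)} = -5 + \left(\left(4 + c\right) + \left(-3 + \left(-5\right)^{2} + 5 \left(-3\right) + 5 \left(-5\right) - -15\right)\right) = -5 + \left(\left(4 + c\right) - 3\right) = -5 + \left(1 + c\right) = -4 + c$)
$H{\left(y \right)} = -4$ ($H{\left(y \right)} = -4 + 0 = -4$)
$b{\left(15,-21 \right)} H{\left(-11 \right)} = \left(-9 + \left(-21\right)^{2}\right) \left(-4\right) = \left(-9 + 441\right) \left(-4\right) = 432 \left(-4\right) = -1728$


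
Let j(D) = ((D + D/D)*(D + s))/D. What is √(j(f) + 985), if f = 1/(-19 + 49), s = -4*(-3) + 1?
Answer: √1250130/30 ≈ 37.270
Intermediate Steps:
s = 13 (s = 12 + 1 = 13)
f = 1/30 ≈ 0.033333
j(D) = (1 + D)*(13 + D)/D (j(D) = ((D + D/D)*(D + 13))/D = ((D + 1)*(13 + D))/D = ((1 + D)*(13 + D))/D = (1 + D)*(13 + D)/D)
√(j(f) + 985) = √((14 + 1/30 + 13/(1/30)) + 985) = √((14 + 1/30 + 13*30) + 985) = √((14 + 1/30 + 390) + 985) = √(12121/30 + 985) = √(41671/30) = √1250130/30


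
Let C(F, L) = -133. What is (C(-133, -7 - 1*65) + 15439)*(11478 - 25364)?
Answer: -212539116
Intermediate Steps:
(C(-133, -7 - 1*65) + 15439)*(11478 - 25364) = (-133 + 15439)*(11478 - 25364) = 15306*(-13886) = -212539116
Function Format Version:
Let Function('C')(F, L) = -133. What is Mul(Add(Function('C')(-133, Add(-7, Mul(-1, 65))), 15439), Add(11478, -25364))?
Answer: -212539116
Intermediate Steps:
Mul(Add(Function('C')(-133, Add(-7, Mul(-1, 65))), 15439), Add(11478, -25364)) = Mul(Add(-133, 15439), Add(11478, -25364)) = Mul(15306, -13886) = -212539116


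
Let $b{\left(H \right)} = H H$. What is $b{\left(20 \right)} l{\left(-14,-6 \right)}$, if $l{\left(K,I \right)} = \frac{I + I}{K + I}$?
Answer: $240$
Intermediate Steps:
$b{\left(H \right)} = H^{2}$
$l{\left(K,I \right)} = \frac{2 I}{I + K}$
$b{\left(20 \right)} l{\left(-14,-6 \right)} = 20^{2} \cdot 2 \left(-6\right) \frac{1}{-6 - 14} = 400 \cdot 2 \left(-6\right) \frac{1}{-20} = 400 \cdot 2 \left(-6\right) \left(- \frac{1}{20}\right) = 400 \cdot \frac{3}{5} = 240$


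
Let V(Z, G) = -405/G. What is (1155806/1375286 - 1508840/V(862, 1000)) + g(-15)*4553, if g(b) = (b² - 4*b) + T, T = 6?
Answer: 281305695779752/55699083 ≈ 5.0505e+6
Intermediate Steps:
g(b) = 6 + b² - 4*b (g(b) = (b² - 4*b) + 6 = 6 + b² - 4*b)
(1155806/1375286 - 1508840/V(862, 1000)) + g(-15)*4553 = (1155806/1375286 - 1508840/((-405/1000))) + (6 + (-15)² - 4*(-15))*4553 = (1155806*(1/1375286) - 1508840/((-405*1/1000))) + (6 + 225 + 60)*4553 = (577903/687643 - 1508840/(-81/200)) + 291*4553 = (577903/687643 - 1508840*(-200/81)) + 1324923 = (577903/687643 + 301768000/81) + 1324923 = 207508699634143/55699083 + 1324923 = 281305695779752/55699083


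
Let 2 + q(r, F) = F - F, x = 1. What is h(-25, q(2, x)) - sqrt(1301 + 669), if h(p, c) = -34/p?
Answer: 34/25 - sqrt(1970) ≈ -43.025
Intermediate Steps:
q(r, F) = -2 (q(r, F) = -2 + (F - F) = -2 + 0 = -2)
h(-25, q(2, x)) - sqrt(1301 + 669) = -34/(-25) - sqrt(1301 + 669) = -34*(-1/25) - sqrt(1970) = 34/25 - sqrt(1970)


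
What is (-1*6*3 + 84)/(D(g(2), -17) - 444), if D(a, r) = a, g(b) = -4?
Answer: -33/224 ≈ -0.14732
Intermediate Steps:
(-1*6*3 + 84)/(D(g(2), -17) - 444) = (-1*6*3 + 84)/(-4 - 444) = (-6*3 + 84)/(-448) = (-18 + 84)*(-1/448) = 66*(-1/448) = -33/224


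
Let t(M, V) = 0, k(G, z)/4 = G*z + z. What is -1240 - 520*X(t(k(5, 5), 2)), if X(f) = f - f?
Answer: -1240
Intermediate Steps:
k(G, z) = 4*z + 4*G*z (k(G, z) = 4*(G*z + z) = 4*(z + G*z) = 4*z + 4*G*z)
X(f) = 0
-1240 - 520*X(t(k(5, 5), 2)) = -1240 - 520*0 = -1240 + 0 = -1240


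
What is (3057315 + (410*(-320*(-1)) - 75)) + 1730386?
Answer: 4918826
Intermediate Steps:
(3057315 + (410*(-320*(-1)) - 75)) + 1730386 = (3057315 + (410*320 - 75)) + 1730386 = (3057315 + (131200 - 75)) + 1730386 = (3057315 + 131125) + 1730386 = 3188440 + 1730386 = 4918826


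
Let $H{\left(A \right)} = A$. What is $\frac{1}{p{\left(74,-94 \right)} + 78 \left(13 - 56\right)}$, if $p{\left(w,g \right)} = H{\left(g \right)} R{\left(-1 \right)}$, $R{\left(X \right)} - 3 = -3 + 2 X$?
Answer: $- \frac{1}{3166} \approx -0.00031586$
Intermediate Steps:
$R{\left(X \right)} = 2 X$ ($R{\left(X \right)} = 3 + \left(-3 + 2 X\right) = 2 X$)
$p{\left(w,g \right)} = - 2 g$ ($p{\left(w,g \right)} = g 2 \left(-1\right) = g \left(-2\right) = - 2 g$)
$\frac{1}{p{\left(74,-94 \right)} + 78 \left(13 - 56\right)} = \frac{1}{\left(-2\right) \left(-94\right) + 78 \left(13 - 56\right)} = \frac{1}{188 + 78 \left(-43\right)} = \frac{1}{188 - 3354} = \frac{1}{-3166} = - \frac{1}{3166}$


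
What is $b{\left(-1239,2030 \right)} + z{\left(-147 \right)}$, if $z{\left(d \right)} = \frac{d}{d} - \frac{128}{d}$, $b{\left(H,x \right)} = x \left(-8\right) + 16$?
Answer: $- \frac{2384653}{147} \approx -16222.0$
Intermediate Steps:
$b{\left(H,x \right)} = 16 - 8 x$ ($b{\left(H,x \right)} = - 8 x + 16 = 16 - 8 x$)
$z{\left(d \right)} = 1 - \frac{128}{d}$
$b{\left(-1239,2030 \right)} + z{\left(-147 \right)} = \left(16 - 16240\right) + \frac{-128 - 147}{-147} = \left(16 - 16240\right) - - \frac{275}{147} = -16224 + \frac{275}{147} = - \frac{2384653}{147}$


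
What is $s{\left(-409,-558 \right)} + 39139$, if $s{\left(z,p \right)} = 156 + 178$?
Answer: $39473$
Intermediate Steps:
$s{\left(z,p \right)} = 334$
$s{\left(-409,-558 \right)} + 39139 = 334 + 39139 = 39473$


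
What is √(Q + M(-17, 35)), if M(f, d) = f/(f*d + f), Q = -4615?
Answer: I*√166139/6 ≈ 67.934*I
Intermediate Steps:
M(f, d) = f/(f + d*f) (M(f, d) = f/(d*f + f) = f/(f + d*f))
√(Q + M(-17, 35)) = √(-4615 + 1/(1 + 35)) = √(-4615 + 1/36) = √(-166139/36) = I*√166139/6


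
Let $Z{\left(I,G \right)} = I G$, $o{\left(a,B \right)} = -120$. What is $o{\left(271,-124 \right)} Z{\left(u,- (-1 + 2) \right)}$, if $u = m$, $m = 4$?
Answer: $480$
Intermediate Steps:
$u = 4$
$Z{\left(I,G \right)} = G I$
$o{\left(271,-124 \right)} Z{\left(u,- (-1 + 2) \right)} = - 120 - (-1 + 2) 4 = - 120 \left(-1\right) 1 \cdot 4 = - 120 \left(\left(-1\right) 4\right) = \left(-120\right) \left(-4\right) = 480$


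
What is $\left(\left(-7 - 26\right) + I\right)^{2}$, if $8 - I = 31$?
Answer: $3136$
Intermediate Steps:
$I = -23$ ($I = 8 - 31 = -23$)
$\left(\left(-7 - 26\right) + I\right)^{2} = \left(\left(-7 - 26\right) - 23\right)^{2} = \left(-33 - 23\right)^{2} = \left(-56\right)^{2} = 3136$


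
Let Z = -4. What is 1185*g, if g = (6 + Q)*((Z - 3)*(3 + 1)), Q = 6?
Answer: -398160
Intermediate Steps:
g = -336 (g = (6 + 6)*((-4 - 3)*(3 + 1)) = 12*(-7*4) = 12*(-28) = -336)
1185*g = 1185*(-336) = -398160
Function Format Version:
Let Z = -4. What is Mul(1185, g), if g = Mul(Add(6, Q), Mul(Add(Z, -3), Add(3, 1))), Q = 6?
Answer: -398160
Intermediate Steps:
g = -336 (g = Mul(Add(6, 6), Mul(Add(-4, -3), Add(3, 1))) = Mul(12, Mul(-7, 4)) = Mul(12, -28) = -336)
Mul(1185, g) = Mul(1185, -336) = -398160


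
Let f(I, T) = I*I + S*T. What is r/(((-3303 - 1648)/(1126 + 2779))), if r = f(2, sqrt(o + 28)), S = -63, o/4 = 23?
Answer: -15620/4951 + 492030*sqrt(30)/4951 ≈ 541.17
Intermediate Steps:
o = 92 (o = 4*23 = 92)
f(I, T) = I**2 - 63*T (f(I, T) = I*I - 63*T = I**2 - 63*T)
r = 4 - 126*sqrt(30) (r = 2**2 - 63*sqrt(92 + 28) = 4 - 126*sqrt(30) ≈ -686.13)
r/(((-3303 - 1648)/(1126 + 2779))) = (4 - 126*sqrt(30))/(((-3303 - 1648)/(1126 + 2779))) = (4 - 126*sqrt(30))/((-4951/3905)) = (4 - 126*sqrt(30))/((-4951*1/3905)) = (4 - 126*sqrt(30))/(-4951/3905) = (4 - 126*sqrt(30))*(-3905/4951) = -15620/4951 + 492030*sqrt(30)/4951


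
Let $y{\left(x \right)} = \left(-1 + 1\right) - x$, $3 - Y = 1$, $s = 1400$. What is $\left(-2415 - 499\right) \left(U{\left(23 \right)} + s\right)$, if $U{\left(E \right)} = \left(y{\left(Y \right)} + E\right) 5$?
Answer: $-4385570$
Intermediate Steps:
$Y = 2$ ($Y = 3 - 1 = 2$)
$y{\left(x \right)} = - x$ ($y{\left(x \right)} = 0 - x = - x$)
$U{\left(E \right)} = -10 + 5 E$ ($U{\left(E \right)} = \left(\left(-1\right) 2 + E\right) 5 = \left(-2 + E\right) 5 = -10 + 5 E$)
$\left(-2415 - 499\right) \left(U{\left(23 \right)} + s\right) = \left(-2415 - 499\right) \left(\left(-10 + 5 \cdot 23\right) + 1400\right) = - 2914 \left(\left(-10 + 115\right) + 1400\right) = - 2914 \left(105 + 1400\right) = \left(-2914\right) 1505 = -4385570$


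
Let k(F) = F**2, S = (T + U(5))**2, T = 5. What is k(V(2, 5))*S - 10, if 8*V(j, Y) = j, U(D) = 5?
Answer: -15/4 ≈ -3.7500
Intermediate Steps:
V(j, Y) = j/8
S = 100 (S = (5 + 5)**2 = 10**2 = 100)
k(V(2, 5))*S - 10 = ((1/8)*2)**2*100 - 10 = (1/4)**2*100 - 10 = (1/16)*100 - 10 = 25/4 - 10 = -15/4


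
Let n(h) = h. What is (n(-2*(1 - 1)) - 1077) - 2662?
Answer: -3739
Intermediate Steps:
(n(-2*(1 - 1)) - 1077) - 2662 = (-2*(1 - 1) - 1077) - 2662 = (-2*0 - 1077) - 2662 = (0 - 1077) - 2662 = -1077 - 2662 = -3739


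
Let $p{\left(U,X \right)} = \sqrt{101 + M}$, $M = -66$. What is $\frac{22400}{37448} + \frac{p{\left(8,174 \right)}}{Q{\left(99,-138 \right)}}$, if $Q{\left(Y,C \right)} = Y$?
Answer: $\frac{2800}{4681} + \frac{\sqrt{35}}{99} \approx 0.65792$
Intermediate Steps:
$p{\left(U,X \right)} = \sqrt{35}$ ($p{\left(U,X \right)} = \sqrt{101 - 66} = \sqrt{35}$)
$\frac{22400}{37448} + \frac{p{\left(8,174 \right)}}{Q{\left(99,-138 \right)}} = \frac{22400}{37448} + \frac{\sqrt{35}}{99} = 22400 \cdot \frac{1}{37448} + \sqrt{35} \cdot \frac{1}{99} = \frac{2800}{4681} + \frac{\sqrt{35}}{99}$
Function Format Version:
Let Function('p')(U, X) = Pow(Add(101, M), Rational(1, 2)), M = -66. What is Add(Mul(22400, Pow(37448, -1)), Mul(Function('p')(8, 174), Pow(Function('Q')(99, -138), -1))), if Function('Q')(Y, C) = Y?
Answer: Add(Rational(2800, 4681), Mul(Rational(1, 99), Pow(35, Rational(1, 2)))) ≈ 0.65792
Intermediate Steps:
Function('p')(U, X) = Pow(35, Rational(1, 2)) (Function('p')(U, X) = Pow(Add(101, -66), Rational(1, 2)) = Pow(35, Rational(1, 2)))
Add(Mul(22400, Pow(37448, -1)), Mul(Function('p')(8, 174), Pow(Function('Q')(99, -138), -1))) = Add(Mul(22400, Pow(37448, -1)), Mul(Pow(35, Rational(1, 2)), Pow(99, -1))) = Add(Mul(22400, Rational(1, 37448)), Mul(Pow(35, Rational(1, 2)), Rational(1, 99))) = Add(Rational(2800, 4681), Mul(Rational(1, 99), Pow(35, Rational(1, 2))))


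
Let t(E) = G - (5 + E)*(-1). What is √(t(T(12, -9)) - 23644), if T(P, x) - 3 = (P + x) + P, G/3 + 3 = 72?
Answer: I*√23414 ≈ 153.02*I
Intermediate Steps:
G = 207 (G = -9 + 3*72 = -9 + 216 = 207)
T(P, x) = 3 + x + 2*P (T(P, x) = 3 + ((P + x) + P) = 3 + (x + 2*P) = 3 + x + 2*P)
t(E) = 212 + E (t(E) = 207 - (5 + E)*(-1) = 207 - (-5 - E) = 207 + (5 + E) = 212 + E)
√(t(T(12, -9)) - 23644) = √((212 + (3 - 9 + 2*12)) - 23644) = √((212 + (3 - 9 + 24)) - 23644) = √((212 + 18) - 23644) = √(230 - 23644) = √(-23414) = I*√23414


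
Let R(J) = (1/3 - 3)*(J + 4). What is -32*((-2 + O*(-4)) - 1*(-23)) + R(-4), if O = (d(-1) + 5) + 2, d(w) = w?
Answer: 96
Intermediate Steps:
R(J) = -32/3 - 8*J/3 (R(J) = (⅓ - 3)*(4 + J) = -8*(4 + J)/3 = -32/3 - 8*J/3)
O = 6 (O = (-1 + 5) + 2 = 4 + 2 = 6)
-32*((-2 + O*(-4)) - 1*(-23)) + R(-4) = -32*((-2 + 6*(-4)) - 1*(-23)) + (-32/3 - 8/3*(-4)) = -32*((-2 - 24) + 23) + (-32/3 + 32/3) = -32*(-26 + 23) + 0 = -32*(-3) + 0 = 96 + 0 = 96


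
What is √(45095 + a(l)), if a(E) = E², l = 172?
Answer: √74679 ≈ 273.27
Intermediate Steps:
√(45095 + a(l)) = √(45095 + 172²) = √(45095 + 29584) = √74679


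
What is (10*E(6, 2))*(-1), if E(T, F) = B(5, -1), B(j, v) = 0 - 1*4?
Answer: 40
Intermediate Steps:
B(j, v) = -4 (B(j, v) = 0 - 4 = -4)
E(T, F) = -4
(10*E(6, 2))*(-1) = (10*(-4))*(-1) = -40*(-1) = 40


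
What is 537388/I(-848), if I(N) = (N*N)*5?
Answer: 134347/898880 ≈ 0.14946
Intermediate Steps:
I(N) = 5*N² (I(N) = N²*5 = 5*N²)
537388/I(-848) = 537388/((5*(-848)²)) = 537388/((5*719104)) = 537388/3595520 = 537388*(1/3595520) = 134347/898880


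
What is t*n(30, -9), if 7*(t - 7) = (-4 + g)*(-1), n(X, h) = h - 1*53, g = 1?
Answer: -3224/7 ≈ -460.57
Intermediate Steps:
n(X, h) = -53 + h (n(X, h) = h - 53 = -53 + h)
t = 52/7 (t = 7 + ((-4 + 1)*(-1))/7 = 7 + (-3*(-1))/7 = 7 + (⅐)*3 = 7 + 3/7 = 52/7 ≈ 7.4286)
t*n(30, -9) = 52*(-53 - 9)/7 = (52/7)*(-62) = -3224/7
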